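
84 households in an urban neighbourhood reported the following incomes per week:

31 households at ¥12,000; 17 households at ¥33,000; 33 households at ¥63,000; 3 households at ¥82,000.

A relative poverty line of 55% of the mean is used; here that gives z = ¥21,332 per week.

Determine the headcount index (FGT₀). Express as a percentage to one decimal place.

36.9%

31 of the 84 households have income below ¥21,332.
H = 31/84 = 36.9%.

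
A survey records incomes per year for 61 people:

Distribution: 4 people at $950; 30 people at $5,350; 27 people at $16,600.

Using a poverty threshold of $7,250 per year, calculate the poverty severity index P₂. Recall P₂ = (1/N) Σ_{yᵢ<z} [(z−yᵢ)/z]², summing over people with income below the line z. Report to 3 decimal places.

Incomes under z: 4×$950, 30×$5,350 (q = 34 of N = 61).
Gap ratios (z−y)/z: (7250−950)/7250 = 0.8690 (×4); (7250−5350)/7250 = 0.2621 (×30).
Squared: 0.7551 (×4); 0.0687 (×30).
Sum = 5.080809; P₂ = 5.080809 / 61 = 0.083.

0.083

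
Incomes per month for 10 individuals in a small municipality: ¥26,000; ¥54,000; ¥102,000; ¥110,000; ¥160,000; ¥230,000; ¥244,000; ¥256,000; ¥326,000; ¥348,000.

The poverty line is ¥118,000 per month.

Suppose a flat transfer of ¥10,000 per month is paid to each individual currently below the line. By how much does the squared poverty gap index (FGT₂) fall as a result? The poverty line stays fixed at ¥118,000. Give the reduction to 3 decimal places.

0.023

Before: below the line — ¥26,000, ¥54,000, ¥102,000, ¥110,000; squared poverty gap index (FGT₂) = 0.09250.
After the ¥10,000 transfer: below the line — ¥36,000, ¥64,000, ¥112,000; squared poverty gap index (FGT₂) = 0.06949.
Reduction = 0.09250 − 0.06949 = 0.023.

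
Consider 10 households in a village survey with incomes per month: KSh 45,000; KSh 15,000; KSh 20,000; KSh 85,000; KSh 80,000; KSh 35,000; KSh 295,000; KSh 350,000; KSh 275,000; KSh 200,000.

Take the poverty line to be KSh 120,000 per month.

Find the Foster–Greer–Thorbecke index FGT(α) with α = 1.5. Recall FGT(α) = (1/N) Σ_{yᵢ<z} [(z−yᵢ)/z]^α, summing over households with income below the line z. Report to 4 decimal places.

Below the line: KSh 15,000, KSh 20,000, KSh 35,000, KSh 45,000, KSh 80,000, KSh 85,000 (q = 6 of N = 10).
Relative gaps: (120000−15000)/120000 = 0.8750; (120000−20000)/120000 = 0.8333; (120000−35000)/120000 = 0.7083; (120000−45000)/120000 = 0.6250; (120000−80000)/120000 = 0.3333; (120000−85000)/120000 = 0.2917.
Raised to α = 1.5: 0.81849; 0.76073; 0.59615; 0.49411; 0.19245; 0.15752.
Sum = 3.019439; FGT(1.5) = 3.019439 / 10 = 0.3019.

0.3019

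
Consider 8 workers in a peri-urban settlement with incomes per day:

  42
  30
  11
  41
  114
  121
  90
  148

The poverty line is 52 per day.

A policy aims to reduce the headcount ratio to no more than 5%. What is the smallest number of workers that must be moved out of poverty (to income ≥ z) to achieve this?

4

Currently q = 4 of N = 8 are below the line (H = 0.500).
A headcount ratio of at most 5% allows at most ⌊0.05 × 8⌋ = 0 poor workers.
So at least 4 − 0 = 4 must be lifted.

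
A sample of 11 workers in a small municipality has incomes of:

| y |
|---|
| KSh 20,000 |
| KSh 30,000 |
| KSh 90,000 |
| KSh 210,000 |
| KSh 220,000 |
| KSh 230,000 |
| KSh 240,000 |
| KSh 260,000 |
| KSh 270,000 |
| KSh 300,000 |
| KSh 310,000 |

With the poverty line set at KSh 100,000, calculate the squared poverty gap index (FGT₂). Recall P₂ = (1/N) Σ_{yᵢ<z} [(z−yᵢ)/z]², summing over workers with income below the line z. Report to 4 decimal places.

Incomes under z: KSh 20,000, KSh 30,000, KSh 90,000 (q = 3 of N = 11).
Relative gaps: (100000−20000)/100000 = 0.8000; (100000−30000)/100000 = 0.7000; (100000−90000)/100000 = 0.1000.
Squared: 0.6400; 0.4900; 0.0100.
Sum = 1.140000; P₂ = 1.140000 / 11 = 0.1036.

0.1036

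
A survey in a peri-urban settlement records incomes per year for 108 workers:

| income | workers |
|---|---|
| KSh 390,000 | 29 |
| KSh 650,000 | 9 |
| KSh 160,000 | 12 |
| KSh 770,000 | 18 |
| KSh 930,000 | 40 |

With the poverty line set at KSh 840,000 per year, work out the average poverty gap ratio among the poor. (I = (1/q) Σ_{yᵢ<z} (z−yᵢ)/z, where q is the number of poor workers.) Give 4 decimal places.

0.4233

Poor units: 12×KSh 160,000, 29×KSh 390,000, 9×KSh 650,000, 18×KSh 770,000 (q = 68 of N = 108).
Relative gaps: 0.8095 (×12), 0.5357 (×29), 0.2262 (×9), 0.0833 (×18); sum = 28.785714.
The income-gap ratio divides by q (the poor only): 28.785714 / 68 = 0.4233.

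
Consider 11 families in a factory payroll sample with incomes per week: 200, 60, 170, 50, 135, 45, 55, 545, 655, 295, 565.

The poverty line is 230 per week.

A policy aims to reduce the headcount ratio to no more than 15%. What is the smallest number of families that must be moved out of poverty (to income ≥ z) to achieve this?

6

7 of the 11 families are poor, so H = 7/11 = 0.636.
A headcount ratio of at most 15% allows at most ⌊0.15 × 11⌋ = 1 poor families.
So at least 7 − 1 = 6 must be lifted.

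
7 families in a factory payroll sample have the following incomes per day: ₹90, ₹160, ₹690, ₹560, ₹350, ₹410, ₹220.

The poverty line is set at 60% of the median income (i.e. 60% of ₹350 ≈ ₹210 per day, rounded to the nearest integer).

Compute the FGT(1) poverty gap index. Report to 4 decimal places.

Below the line: ₹90, ₹160 (q = 2 of N = 7).
Shortfall ratios: (210−90)/210 = 0.5714; (210−160)/210 = 0.2381.
Sum of shortfalls = 0.809524; P₁ averages over all N: 0.809524 / 7 = 0.1156.

0.1156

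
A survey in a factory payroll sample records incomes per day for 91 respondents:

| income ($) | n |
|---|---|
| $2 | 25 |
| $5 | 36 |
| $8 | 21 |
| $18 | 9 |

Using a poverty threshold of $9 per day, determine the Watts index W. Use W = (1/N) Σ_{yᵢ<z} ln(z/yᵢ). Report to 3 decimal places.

0.673

Poor units: 25×$2, 36×$5, 21×$8 (q = 82 of N = 91).
Log gaps: ln(9/2) = 1.5041 (×25); ln(9/5) = 0.5878 (×36); ln(9/8) = 0.1178 (×21).
W = 61.235699 / 91 = 0.673.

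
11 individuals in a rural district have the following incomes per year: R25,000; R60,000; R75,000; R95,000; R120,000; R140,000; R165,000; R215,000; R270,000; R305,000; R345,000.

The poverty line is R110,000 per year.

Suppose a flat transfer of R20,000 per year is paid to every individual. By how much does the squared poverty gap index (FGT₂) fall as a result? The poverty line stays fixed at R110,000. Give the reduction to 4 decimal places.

Before: below the line — R25,000, R60,000, R75,000, R95,000; squared poverty gap index (FGT₂) = 0.083959.
After the R20,000 transfer: below the line — R45,000, R80,000, R95,000; squared poverty gap index (FGT₂) = 0.040195.
Reduction = 0.083959 − 0.040195 = 0.0438.

0.0438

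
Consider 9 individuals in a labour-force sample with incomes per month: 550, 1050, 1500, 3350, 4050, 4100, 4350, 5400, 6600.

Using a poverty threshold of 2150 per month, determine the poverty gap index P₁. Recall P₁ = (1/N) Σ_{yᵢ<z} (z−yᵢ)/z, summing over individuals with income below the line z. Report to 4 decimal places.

Below the line: 550, 1050, 1500 (q = 3 of N = 9).
Gap ratios (z−y)/z: (2150−550)/2150 = 0.7442; (2150−1050)/2150 = 0.5116; (2150−1500)/2150 = 0.3023.
Sum of shortfalls = 1.558140; P₁ averages over all N: 1.558140 / 9 = 0.1731.

0.1731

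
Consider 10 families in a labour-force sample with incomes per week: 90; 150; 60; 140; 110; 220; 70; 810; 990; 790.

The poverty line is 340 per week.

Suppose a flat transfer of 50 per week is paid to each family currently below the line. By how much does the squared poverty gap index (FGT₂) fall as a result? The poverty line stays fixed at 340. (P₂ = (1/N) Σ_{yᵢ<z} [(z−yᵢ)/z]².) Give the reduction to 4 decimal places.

Before: below the line — 60, 70, 90, 110, 140, 150, 220; squared poverty gap index (FGT₂) = 0.308997.
After the 50 transfer: below the line — 110, 120, 140, 160, 190, 200, 270; squared poverty gap index (FGT₂) = 0.190917.
Reduction = 0.308997 − 0.190917 = 0.1181.

0.1181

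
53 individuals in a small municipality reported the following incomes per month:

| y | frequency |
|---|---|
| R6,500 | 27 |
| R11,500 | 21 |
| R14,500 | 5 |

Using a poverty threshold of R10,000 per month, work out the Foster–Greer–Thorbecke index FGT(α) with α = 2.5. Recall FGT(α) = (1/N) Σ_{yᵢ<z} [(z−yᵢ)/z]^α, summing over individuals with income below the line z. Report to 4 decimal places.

0.0369

Below z: 27×R6,500 (q = 27 of N = 53).
Relative gaps: (10000−6500)/10000 = 0.3500 (×27).
Raised to α = 2.5: 0.07247 (×27).
Sum = 1.956743; FGT(2.5) = 1.956743 / 53 = 0.0369.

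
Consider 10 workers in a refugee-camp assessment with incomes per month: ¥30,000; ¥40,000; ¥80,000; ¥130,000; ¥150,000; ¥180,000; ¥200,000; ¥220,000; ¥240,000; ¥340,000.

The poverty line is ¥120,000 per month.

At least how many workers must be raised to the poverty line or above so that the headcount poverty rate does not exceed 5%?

Currently q = 3 of N = 10 are below the line (H = 0.300).
A headcount ratio of at most 5% allows at most ⌊0.05 × 10⌋ = 0 poor workers.
So at least 3 − 0 = 3 must be lifted.

3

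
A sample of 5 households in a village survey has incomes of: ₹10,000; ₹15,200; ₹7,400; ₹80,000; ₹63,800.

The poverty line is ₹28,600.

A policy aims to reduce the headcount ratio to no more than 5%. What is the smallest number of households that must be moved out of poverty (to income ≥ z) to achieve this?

3 of the 5 households are poor, so H = 3/5 = 0.600.
A headcount ratio of at most 5% allows at most ⌊0.05 × 5⌋ = 0 poor households.
So at least 3 − 0 = 3 must be lifted.

3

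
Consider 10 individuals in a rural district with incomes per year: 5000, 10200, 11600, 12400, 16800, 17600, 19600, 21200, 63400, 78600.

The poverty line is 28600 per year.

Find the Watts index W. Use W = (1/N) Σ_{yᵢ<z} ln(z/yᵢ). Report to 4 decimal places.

Poor units: 5000, 10200, 11600, 12400, 16800, 17600, 19600, 21200 (q = 8 of N = 10).
ln(z/y) terms: ln(28600/5000) = 1.7440; ln(28600/10200) = 1.0310; ln(28600/11600) = 0.9024; ln(28600/12400) = 0.8357; ln(28600/16800) = 0.5320; ln(28600/17600) = 0.4855; ln(28600/19600) = 0.3779; ln(28600/21200) = 0.2994.
W = 6.207918 / 10 = 0.6208.

0.6208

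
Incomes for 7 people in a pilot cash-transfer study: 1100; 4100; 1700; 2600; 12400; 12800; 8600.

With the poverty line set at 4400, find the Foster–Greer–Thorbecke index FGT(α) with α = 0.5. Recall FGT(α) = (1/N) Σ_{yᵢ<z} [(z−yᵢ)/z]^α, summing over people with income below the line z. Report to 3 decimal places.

0.364

Below the line: 1100, 1700, 2600, 4100 (q = 4 of N = 7).
Normalized shortfalls: (4400−1100)/4400 = 0.7500; (4400−1700)/4400 = 0.6136; (4400−2600)/4400 = 0.4091; (4400−4100)/4400 = 0.0682.
Raised to α = 0.5: 0.86603; 0.78335; 0.63960; 0.26112.
Sum = 2.550093; FGT(0.5) = 2.550093 / 7 = 0.364.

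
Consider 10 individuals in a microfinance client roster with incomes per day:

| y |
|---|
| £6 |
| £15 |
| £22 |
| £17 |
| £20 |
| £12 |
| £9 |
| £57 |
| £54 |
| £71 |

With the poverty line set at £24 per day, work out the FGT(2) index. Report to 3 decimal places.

Poor units: £6, £9, £12, £15, £17, £20, £22 (q = 7 of N = 10).
Gap ratios (z−y)/z: (24−6)/24 = 0.7500; (24−9)/24 = 0.6250; (24−12)/24 = 0.5000; (24−15)/24 = 0.3750; (24−17)/24 = 0.2917; (24−20)/24 = 0.1667; (24−22)/24 = 0.0833.
Squared: 0.5625; 0.3906; 0.2500; 0.1406; 0.0851; 0.0278; 0.0069.
Sum = 1.463542; P₂ = 1.463542 / 10 = 0.146.

0.146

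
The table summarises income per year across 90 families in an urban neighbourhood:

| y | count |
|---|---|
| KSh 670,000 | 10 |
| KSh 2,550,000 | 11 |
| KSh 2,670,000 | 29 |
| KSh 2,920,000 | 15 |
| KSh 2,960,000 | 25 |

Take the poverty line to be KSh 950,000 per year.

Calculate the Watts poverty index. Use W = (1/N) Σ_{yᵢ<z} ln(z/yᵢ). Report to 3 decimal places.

Below the line: 10×KSh 670,000 (q = 10 of N = 90).
Log shortfalls: ln(950000/670000) = 0.3492 (×10).
W = 3.491843 / 90 = 0.039.

0.039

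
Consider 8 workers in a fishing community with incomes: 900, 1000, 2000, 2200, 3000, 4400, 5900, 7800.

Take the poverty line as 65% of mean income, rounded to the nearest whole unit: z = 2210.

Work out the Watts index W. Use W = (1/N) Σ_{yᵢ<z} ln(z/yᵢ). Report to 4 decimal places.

Below z: 900, 1000, 2000, 2200 (q = 4 of N = 8).
ln(z/y) terms: ln(2210/900) = 0.8984; ln(2210/1000) = 0.7930; ln(2210/2000) = 0.0998; ln(2210/2200) = 0.0045.
W = 1.795726 / 8 = 0.2245.

0.2245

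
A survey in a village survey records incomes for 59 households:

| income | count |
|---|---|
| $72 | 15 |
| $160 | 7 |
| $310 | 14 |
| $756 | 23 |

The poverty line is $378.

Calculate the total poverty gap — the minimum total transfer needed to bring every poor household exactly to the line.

$7,068

Incomes under z: 15×$72, 7×$160, 14×$310 (q = 36 of N = 59).
Individual gaps: 15×(378−72) = 4590; 7×(378−160) = 1526; 14×(378−310) = 952.
Aggregate gap = $7,068.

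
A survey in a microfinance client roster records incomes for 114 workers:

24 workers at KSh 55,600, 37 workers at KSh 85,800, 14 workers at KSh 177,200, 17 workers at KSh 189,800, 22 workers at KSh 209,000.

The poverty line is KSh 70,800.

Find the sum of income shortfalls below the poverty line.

KSh 364,800

Below the line: 24×KSh 55,600 (q = 24 of N = 114).
Individual gaps: 24×(70800−55600) = 364800.
Aggregate gap = KSh 364,800.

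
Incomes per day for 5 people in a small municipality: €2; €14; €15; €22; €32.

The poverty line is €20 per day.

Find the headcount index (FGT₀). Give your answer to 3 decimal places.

3 of the 5 people have income below €20.
H = 3/5 = 0.600.

0.600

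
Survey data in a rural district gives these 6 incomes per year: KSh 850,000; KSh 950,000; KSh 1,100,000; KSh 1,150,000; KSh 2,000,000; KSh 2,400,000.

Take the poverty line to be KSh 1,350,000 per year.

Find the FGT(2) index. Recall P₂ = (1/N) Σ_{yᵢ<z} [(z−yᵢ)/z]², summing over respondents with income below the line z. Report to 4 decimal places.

0.0469

Incomes under z: KSh 850,000, KSh 950,000, KSh 1,100,000, KSh 1,150,000 (q = 4 of N = 6).
Shortfall ratios: (1350000−850000)/1350000 = 0.3704; (1350000−950000)/1350000 = 0.2963; (1350000−1100000)/1350000 = 0.1852; (1350000−1150000)/1350000 = 0.1481.
Squared: 0.1372; 0.0878; 0.0343; 0.0219.
Sum = 0.281207; P₂ = 0.281207 / 6 = 0.0469.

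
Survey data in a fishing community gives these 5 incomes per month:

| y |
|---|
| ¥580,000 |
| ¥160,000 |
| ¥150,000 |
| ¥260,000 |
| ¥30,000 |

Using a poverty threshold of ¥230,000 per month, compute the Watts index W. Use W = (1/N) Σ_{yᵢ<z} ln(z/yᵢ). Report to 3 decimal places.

0.565

Poor units: ¥30,000, ¥150,000, ¥160,000 (q = 3 of N = 5).
ln(z/y) terms: ln(230000/30000) = 2.0369; ln(230000/150000) = 0.4274; ln(230000/160000) = 0.3629.
W = 2.827231 / 5 = 0.565.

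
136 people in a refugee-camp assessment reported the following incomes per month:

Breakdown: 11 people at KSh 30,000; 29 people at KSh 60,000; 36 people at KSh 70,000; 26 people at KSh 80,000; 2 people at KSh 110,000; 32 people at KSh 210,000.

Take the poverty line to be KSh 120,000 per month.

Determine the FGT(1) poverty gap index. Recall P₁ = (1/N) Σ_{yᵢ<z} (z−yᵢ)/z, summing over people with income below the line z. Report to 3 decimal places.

Poor units: 11×KSh 30,000, 29×KSh 60,000, 36×KSh 70,000, 26×KSh 80,000, 2×KSh 110,000 (q = 104 of N = 136).
Normalized shortfalls: (120000−30000)/120000 = 0.7500 (×11); (120000−60000)/120000 = 0.5000 (×29); (120000−70000)/120000 = 0.4167 (×36); (120000−80000)/120000 = 0.3333 (×26); (120000−110000)/120000 = 0.0833 (×2).
Σ = 46.583333. Dividing by the full population N = 136 gives P₁ = 0.343.

0.343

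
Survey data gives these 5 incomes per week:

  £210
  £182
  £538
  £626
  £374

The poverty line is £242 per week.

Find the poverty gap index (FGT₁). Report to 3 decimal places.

Below the line: £182, £210 (q = 2 of N = 5).
Shortfall ratios: (242−182)/242 = 0.2479; (242−210)/242 = 0.1322.
Σ = 0.380165. Dividing by the full population N = 5 gives P₁ = 0.076.

0.076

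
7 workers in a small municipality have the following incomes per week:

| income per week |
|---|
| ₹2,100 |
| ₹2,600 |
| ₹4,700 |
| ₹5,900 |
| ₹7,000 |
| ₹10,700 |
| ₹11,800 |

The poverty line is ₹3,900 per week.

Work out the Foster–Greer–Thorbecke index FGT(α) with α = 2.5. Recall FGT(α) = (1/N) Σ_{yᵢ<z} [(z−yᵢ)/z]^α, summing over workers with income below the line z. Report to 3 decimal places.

0.030

Incomes under z: ₹2,100, ₹2,600 (q = 2 of N = 7).
Gap ratios (z−y)/z: (3900−2100)/3900 = 0.4615; (3900−2600)/3900 = 0.3333.
Raised to α = 2.5: 0.14472; 0.06415.
Sum = 0.208867; FGT(2.5) = 0.208867 / 7 = 0.030.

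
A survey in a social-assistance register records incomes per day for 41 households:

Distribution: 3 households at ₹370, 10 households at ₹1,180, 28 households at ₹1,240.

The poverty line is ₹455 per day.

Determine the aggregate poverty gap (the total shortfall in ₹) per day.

Poor units: 3×₹370 (q = 3 of N = 41).
Individual gaps: 3×(455−370) = 255.
Aggregate gap = ₹255.

₹255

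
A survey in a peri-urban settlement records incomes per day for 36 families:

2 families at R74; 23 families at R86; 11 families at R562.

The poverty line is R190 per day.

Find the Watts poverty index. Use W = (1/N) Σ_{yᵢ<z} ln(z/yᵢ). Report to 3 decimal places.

0.559

Below z: 2×R74, 23×R86 (q = 25 of N = 36).
Log shortfalls: ln(190/74) = 0.9430 (×2); ln(190/86) = 0.7927 (×23).
W = 20.117484 / 36 = 0.559.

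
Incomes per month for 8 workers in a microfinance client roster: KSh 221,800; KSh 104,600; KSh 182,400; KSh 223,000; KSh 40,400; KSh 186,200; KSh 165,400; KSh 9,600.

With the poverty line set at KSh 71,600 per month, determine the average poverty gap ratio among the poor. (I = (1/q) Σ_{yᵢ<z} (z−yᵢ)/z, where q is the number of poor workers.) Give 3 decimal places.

Below the line: KSh 9,600, KSh 40,400 (q = 2 of N = 8).
Relative gaps: 0.8659, 0.4358; sum = 1.301676.
The income-gap ratio divides by q (the poor only): 1.301676 / 2 = 0.651.

0.651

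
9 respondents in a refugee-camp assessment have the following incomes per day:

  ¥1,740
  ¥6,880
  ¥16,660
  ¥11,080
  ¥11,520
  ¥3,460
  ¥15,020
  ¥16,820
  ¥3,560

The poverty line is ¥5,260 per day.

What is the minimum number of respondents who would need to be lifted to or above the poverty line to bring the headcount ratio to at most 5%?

3

Currently q = 3 of N = 9 are below the line (H = 0.333).
A headcount ratio of at most 5% allows at most ⌊0.05 × 9⌋ = 0 poor respondents.
So at least 3 − 0 = 3 must be lifted.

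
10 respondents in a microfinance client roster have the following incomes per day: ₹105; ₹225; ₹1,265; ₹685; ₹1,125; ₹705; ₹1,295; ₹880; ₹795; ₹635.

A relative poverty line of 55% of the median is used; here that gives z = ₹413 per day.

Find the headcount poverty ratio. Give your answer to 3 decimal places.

0.200

2 of the 10 respondents have income below ₹413.
H = 2/10 = 0.200.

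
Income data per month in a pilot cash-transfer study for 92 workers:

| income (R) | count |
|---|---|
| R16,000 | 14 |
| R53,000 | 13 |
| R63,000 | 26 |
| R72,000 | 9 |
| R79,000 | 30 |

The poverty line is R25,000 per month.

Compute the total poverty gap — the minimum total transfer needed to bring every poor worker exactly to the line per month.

R126,000

Incomes under z: 14×R16,000 (q = 14 of N = 92).
Individual gaps: 14×(25000−16000) = 126000.
Aggregate gap = R126,000.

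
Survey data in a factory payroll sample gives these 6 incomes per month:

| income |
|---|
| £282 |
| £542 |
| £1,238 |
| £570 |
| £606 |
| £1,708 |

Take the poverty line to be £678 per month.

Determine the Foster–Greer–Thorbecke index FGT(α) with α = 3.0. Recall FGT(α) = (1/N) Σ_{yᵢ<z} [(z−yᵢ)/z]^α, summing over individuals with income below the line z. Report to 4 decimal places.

0.0354

Below z: £282, £542, £570, £606 (q = 4 of N = 6).
Shortfall ratios: (678−282)/678 = 0.5841; (678−542)/678 = 0.2006; (678−570)/678 = 0.1593; (678−606)/678 = 0.1062.
Raised to α = 3.0: 0.19925; 0.00807; 0.00404; 0.00120.
Sum = 0.212560; FGT(3.0) = 0.212560 / 6 = 0.0354.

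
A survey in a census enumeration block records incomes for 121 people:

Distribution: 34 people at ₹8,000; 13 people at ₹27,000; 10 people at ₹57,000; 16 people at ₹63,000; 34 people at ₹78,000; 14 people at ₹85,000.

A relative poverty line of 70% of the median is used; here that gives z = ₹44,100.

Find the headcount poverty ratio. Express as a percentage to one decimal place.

38.8%

47 of the 121 people have income below ₹44,100.
H = 47/121 = 38.8%.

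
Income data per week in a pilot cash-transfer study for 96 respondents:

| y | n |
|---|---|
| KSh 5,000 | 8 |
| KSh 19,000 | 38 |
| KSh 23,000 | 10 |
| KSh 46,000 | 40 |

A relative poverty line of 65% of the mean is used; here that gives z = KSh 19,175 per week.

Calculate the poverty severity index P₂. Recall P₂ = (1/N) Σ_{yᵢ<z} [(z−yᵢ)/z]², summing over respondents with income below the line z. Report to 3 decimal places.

Below the line: 8×KSh 5,000, 38×KSh 19,000 (q = 46 of N = 96).
Normalized shortfalls: (19175−5000)/19175 = 0.7392 (×8); (19175−19000)/19175 = 0.0091 (×38).
Squared: 0.5465 (×8); 0.0001 (×38).
Sum = 4.375016; P₂ = 4.375016 / 96 = 0.046.

0.046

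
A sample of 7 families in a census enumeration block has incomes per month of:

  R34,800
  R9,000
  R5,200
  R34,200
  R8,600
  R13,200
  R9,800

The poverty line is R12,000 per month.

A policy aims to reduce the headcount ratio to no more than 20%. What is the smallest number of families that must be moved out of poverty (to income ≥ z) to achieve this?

3

Currently q = 4 of N = 7 are below the line (H = 0.571).
A headcount ratio of at most 20% allows at most ⌊0.20 × 7⌋ = 1 poor families.
So at least 4 − 1 = 3 must be lifted.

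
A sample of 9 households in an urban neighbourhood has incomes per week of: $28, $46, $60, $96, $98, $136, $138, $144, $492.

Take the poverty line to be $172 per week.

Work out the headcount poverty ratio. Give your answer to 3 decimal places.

0.889

8 of the 9 households have income below $172.
H = 8/9 = 0.889.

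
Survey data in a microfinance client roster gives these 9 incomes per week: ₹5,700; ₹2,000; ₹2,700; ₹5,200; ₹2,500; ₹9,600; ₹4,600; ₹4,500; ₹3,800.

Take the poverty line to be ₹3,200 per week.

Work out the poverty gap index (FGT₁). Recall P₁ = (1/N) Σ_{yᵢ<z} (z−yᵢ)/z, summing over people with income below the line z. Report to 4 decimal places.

0.0833

Below the line: ₹2,000, ₹2,500, ₹2,700 (q = 3 of N = 9).
Relative gaps: (3200−2000)/3200 = 0.3750; (3200−2500)/3200 = 0.2188; (3200−2700)/3200 = 0.1562.
Σ = 0.750000. Dividing by the full population N = 9 gives P₁ = 0.0833.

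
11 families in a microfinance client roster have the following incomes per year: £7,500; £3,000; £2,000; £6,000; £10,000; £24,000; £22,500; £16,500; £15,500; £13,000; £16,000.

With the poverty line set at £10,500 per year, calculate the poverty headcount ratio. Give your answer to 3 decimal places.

5 of the 11 families have income below £10,500.
H = 5/11 = 0.455.

0.455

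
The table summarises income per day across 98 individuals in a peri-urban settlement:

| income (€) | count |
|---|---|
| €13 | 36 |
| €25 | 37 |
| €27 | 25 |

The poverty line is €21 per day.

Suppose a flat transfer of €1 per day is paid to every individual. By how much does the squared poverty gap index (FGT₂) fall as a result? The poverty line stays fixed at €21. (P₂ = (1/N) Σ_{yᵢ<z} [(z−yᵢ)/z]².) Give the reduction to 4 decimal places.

0.0125

Before: below the line — 36×€13; squared poverty gap index (FGT₂) = 0.053311.
After the €1 transfer: below the line — 36×€14; squared poverty gap index (FGT₂) = 0.040816.
Reduction = 0.053311 − 0.040816 = 0.0125.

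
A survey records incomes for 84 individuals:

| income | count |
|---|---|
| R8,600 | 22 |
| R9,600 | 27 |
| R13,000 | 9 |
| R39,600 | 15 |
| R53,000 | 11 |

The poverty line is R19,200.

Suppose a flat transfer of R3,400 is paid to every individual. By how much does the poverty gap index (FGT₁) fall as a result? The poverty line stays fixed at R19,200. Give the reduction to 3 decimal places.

Before: below the line — 22×R8,600, 27×R9,600, 9×R13,000; poverty gap index (FGT₁) = 0.33991.
After the R3,400 transfer: below the line — 22×R12,000, 27×R13,000, 9×R16,400; poverty gap index (FGT₁) = 0.21763.
Reduction = 0.33991 − 0.21763 = 0.122.

0.122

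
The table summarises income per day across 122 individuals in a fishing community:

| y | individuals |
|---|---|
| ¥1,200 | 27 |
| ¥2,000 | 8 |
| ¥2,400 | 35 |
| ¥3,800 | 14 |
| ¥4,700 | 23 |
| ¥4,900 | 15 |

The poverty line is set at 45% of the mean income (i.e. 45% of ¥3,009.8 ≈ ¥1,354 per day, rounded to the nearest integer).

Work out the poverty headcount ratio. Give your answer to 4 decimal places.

27 of the 122 individuals have income below ¥1,354.
H = 27/122 = 0.2213.

0.2213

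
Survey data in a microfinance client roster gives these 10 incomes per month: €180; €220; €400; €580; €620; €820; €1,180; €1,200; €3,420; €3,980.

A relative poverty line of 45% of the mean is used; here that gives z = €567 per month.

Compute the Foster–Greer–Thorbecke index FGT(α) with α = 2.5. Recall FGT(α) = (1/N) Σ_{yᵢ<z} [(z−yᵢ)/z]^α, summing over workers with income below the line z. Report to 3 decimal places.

Below the line: €180, €220, €400 (q = 3 of N = 10).
Shortfall ratios: (567−180)/567 = 0.6825; (567−220)/567 = 0.6120; (567−400)/567 = 0.2945.
Raised to α = 2.5: 0.38488; 0.29300; 0.04708.
Sum = 0.724954; FGT(2.5) = 0.724954 / 10 = 0.072.

0.072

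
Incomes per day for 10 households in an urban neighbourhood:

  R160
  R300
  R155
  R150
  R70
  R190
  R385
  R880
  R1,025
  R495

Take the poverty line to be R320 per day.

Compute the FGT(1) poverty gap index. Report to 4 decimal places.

0.2797

Poor units: R70, R150, R155, R160, R190, R300 (q = 6 of N = 10).
Gap ratios (z−y)/z: (320−70)/320 = 0.7812; (320−150)/320 = 0.5312; (320−155)/320 = 0.5156; (320−160)/320 = 0.5000; (320−190)/320 = 0.4062; (320−300)/320 = 0.0625.
Sum of shortfalls = 2.796875; P₁ averages over all N: 2.796875 / 10 = 0.2797.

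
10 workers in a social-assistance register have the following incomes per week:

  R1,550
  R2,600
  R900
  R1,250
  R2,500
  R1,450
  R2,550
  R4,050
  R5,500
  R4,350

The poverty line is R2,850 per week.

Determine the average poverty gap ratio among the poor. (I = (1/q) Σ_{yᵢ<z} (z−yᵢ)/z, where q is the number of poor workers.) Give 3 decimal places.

Below z: R900, R1,250, R1,450, R1,550, R2,500, R2,550, R2,600 (q = 7 of N = 10).
Relative gaps: 0.6842, 0.5614, 0.4912, 0.4561, 0.1228, 0.1053, 0.0877; sum = 2.508772.
I averages over the q = 7 poor units only: 2.508772 / 7 = 0.358.

0.358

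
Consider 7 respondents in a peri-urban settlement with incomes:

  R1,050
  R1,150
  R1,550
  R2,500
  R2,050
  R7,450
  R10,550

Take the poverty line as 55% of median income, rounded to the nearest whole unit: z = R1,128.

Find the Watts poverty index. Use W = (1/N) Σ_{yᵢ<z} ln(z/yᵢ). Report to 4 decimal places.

0.0102

Below the line: R1,050 (q = 1 of N = 7).
Log gaps: ln(1128/1050) = 0.0717.
W = 0.071656 / 7 = 0.0102.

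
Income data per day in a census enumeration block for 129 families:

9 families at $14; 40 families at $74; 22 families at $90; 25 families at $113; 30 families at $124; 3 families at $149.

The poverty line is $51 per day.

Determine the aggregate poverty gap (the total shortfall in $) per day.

$333

Below the line: 9×$14 (q = 9 of N = 129).
Individual gaps: 9×(51−14) = 333.
Aggregate gap = $333.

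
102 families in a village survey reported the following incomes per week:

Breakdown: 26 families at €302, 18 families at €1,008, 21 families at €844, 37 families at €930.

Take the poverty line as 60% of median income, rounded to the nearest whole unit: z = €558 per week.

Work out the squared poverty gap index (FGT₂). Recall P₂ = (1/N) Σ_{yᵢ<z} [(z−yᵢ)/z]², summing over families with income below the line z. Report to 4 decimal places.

Below the line: 26×€302 (q = 26 of N = 102).
Gap ratios (z−y)/z: (558−302)/558 = 0.4588 (×26).
Squared: 0.2105 (×26).
Sum = 5.472489; P₂ = 5.472489 / 102 = 0.0537.

0.0537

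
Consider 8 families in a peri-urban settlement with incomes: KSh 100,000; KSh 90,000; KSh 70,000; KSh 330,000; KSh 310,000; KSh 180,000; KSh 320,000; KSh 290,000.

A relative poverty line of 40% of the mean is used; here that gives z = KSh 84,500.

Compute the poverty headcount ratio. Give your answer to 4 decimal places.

1 of the 8 families have income below KSh 84,500.
H = 1/8 = 0.1250.

0.1250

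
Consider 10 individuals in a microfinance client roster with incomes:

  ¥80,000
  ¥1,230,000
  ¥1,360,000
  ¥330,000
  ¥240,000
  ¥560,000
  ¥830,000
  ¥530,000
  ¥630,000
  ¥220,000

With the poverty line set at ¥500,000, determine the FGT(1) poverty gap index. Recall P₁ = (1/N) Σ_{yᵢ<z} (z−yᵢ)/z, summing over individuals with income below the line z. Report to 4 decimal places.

Below the line: ¥80,000, ¥220,000, ¥240,000, ¥330,000 (q = 4 of N = 10).
Shortfall ratios: (500000−80000)/500000 = 0.8400; (500000−220000)/500000 = 0.5600; (500000−240000)/500000 = 0.5200; (500000−330000)/500000 = 0.3400.
Sum of shortfalls = 2.260000; P₁ averages over all N: 2.260000 / 10 = 0.2260.

0.2260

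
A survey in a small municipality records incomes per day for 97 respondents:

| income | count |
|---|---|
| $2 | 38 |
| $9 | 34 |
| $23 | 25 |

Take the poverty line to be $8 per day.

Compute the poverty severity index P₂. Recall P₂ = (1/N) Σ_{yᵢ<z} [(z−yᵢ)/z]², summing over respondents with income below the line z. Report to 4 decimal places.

Below the line: 38×$2 (q = 38 of N = 97).
Shortfall ratios: (8−2)/8 = 0.7500 (×38).
Squared: 0.5625 (×38).
Sum = 21.375000; P₂ = 21.375000 / 97 = 0.2204.

0.2204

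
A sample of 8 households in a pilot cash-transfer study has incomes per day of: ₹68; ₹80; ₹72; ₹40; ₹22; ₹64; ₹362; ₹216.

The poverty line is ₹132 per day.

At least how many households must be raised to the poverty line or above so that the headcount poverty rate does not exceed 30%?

6 of the 8 households are poor, so H = 6/8 = 0.750.
A headcount ratio of at most 30% allows at most ⌊0.30 × 8⌋ = 2 poor households.
So at least 6 − 2 = 4 must be lifted.

4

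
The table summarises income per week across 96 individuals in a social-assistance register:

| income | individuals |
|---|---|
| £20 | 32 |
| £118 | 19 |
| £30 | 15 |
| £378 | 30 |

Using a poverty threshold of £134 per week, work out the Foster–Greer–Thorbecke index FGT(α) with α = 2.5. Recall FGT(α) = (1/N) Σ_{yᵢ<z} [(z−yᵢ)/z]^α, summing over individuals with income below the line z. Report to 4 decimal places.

Below the line: 32×£20, 15×£30, 19×£118 (q = 66 of N = 96).
Shortfall ratios: (134−20)/134 = 0.8507 (×32); (134−30)/134 = 0.7761 (×15); (134−118)/134 = 0.1194 (×19).
Raised to α = 2.5: 0.66758 (×32); 0.53067 (×15); 0.00493 (×19).
Sum = 29.415998; FGT(2.5) = 29.415998 / 96 = 0.3064.

0.3064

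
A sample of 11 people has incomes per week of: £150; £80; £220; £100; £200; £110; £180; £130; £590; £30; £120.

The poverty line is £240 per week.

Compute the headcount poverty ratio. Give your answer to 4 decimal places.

10 of the 11 people have income below £240.
H = 10/11 = 0.9091.

0.9091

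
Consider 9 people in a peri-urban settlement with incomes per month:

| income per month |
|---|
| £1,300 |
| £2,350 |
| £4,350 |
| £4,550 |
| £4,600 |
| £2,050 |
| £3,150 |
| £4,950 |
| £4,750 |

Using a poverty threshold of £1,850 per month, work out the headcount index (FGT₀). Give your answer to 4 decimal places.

1 of the 9 people have income below £1,850.
H = 1/9 = 0.1111.

0.1111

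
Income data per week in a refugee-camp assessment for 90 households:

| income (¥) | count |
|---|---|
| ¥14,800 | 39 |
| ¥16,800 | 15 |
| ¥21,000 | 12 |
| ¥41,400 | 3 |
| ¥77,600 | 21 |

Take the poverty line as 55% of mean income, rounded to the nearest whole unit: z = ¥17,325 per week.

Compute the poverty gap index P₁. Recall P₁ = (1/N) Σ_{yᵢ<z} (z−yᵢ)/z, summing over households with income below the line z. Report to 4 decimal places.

0.0682

Poor units: 39×¥14,800, 15×¥16,800 (q = 54 of N = 90).
Relative gaps: (17325−14800)/17325 = 0.1457 (×39); (17325−16800)/17325 = 0.0303 (×15).
Sum of shortfalls = 6.138528; P₁ averages over all N: 6.138528 / 90 = 0.0682.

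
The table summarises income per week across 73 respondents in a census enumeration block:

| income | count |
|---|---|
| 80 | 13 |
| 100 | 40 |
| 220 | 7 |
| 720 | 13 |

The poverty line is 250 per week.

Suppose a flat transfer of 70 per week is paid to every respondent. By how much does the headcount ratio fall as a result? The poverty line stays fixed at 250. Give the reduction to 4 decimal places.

Before: below the line — 13×80, 40×100, 7×220; headcount ratio = 0.821918.
After the 70 transfer: below the line — 13×150, 40×170; headcount ratio = 0.726027.
Reduction = 0.821918 − 0.726027 = 0.0959.

0.0959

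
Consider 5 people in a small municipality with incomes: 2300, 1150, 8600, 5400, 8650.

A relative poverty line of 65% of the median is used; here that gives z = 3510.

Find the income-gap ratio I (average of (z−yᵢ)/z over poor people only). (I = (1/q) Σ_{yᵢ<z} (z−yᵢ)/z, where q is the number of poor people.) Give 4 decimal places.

Below z: 1150, 2300 (q = 2 of N = 5).
Shortfall ratios (z−y)/z: 0.6724, 0.3447; sum = 1.017094.
I averages over the q = 2 poor units only: 1.017094 / 2 = 0.5085.

0.5085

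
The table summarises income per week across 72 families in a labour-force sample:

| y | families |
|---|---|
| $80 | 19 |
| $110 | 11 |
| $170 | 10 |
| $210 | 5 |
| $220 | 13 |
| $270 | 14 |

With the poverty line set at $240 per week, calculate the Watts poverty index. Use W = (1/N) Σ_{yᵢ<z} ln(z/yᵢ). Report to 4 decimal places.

Poor units: 19×$80, 11×$110, 10×$170, 5×$210, 13×$220 (q = 58 of N = 72).
Log shortfalls: ln(240/80) = 1.0986 (×19); ln(240/110) = 0.7802 (×11); ln(240/170) = 0.3448 (×10); ln(240/210) = 0.1335 (×5); ln(240/220) = 0.0870 (×13).
W = 34.702587 / 72 = 0.4820.

0.4820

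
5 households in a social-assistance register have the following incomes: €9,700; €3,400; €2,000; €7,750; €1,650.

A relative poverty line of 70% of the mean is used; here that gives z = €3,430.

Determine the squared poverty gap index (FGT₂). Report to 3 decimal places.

0.089

Below the line: €1,650, €2,000, €3,400 (q = 3 of N = 5).
Shortfall ratios: (3430−1650)/3430 = 0.5190; (3430−2000)/3430 = 0.4169; (3430−3400)/3430 = 0.0087.
Squared: 0.2693; 0.1738; 0.0001.
Sum = 0.443200; P₂ = 0.443200 / 5 = 0.089.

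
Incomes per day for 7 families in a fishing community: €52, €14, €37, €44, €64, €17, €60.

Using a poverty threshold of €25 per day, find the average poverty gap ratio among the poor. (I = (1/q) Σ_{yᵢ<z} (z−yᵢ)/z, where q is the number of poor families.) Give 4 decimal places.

Below the line: €14, €17 (q = 2 of N = 7).
Relative gaps: 0.4400, 0.3200; sum = 0.760000.
I averages over the q = 2 poor units only: 0.760000 / 2 = 0.3800.

0.3800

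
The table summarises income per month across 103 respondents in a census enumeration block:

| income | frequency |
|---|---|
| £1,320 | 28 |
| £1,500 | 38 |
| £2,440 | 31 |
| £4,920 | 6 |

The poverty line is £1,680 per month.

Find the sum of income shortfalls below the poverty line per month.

£16,920

Incomes under z: 28×£1,320, 38×£1,500 (q = 66 of N = 103).
Individual gaps: 28×(1680−1320) = 10080; 38×(1680−1500) = 6840.
Aggregate gap = £16,920.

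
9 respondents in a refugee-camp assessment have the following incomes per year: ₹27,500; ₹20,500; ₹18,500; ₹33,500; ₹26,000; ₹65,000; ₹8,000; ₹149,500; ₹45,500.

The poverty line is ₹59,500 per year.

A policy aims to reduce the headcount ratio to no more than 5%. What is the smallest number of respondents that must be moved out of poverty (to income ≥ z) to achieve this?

7

Currently q = 7 of N = 9 are below the line (H = 0.778).
A headcount ratio of at most 5% allows at most ⌊0.05 × 9⌋ = 0 poor respondents.
So at least 7 − 0 = 7 must be lifted.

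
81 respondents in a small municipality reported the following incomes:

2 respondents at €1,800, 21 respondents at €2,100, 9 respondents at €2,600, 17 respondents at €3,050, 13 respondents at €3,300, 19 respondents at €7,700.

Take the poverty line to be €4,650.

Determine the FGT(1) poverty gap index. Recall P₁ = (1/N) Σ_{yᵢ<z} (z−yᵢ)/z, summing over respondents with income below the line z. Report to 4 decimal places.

Below the line: 2×€1,800, 21×€2,100, 9×€2,600, 17×€3,050, 13×€3,300 (q = 62 of N = 81).
Shortfall ratios: (4650−1800)/4650 = 0.6129 (×2); (4650−2100)/4650 = 0.5484 (×21); (4650−2600)/4650 = 0.4409 (×9); (4650−3050)/4650 = 0.3441 (×17); (4650−3300)/4650 = 0.2903 (×13).
Sum of shortfalls = 26.333333; P₁ averages over all N: 26.333333 / 81 = 0.3251.

0.3251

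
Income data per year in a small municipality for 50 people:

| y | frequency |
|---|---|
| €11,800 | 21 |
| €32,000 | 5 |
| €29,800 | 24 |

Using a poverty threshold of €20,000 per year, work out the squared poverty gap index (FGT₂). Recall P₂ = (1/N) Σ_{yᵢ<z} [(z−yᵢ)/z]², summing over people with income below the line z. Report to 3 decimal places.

0.071

Poor units: 21×€11,800 (q = 21 of N = 50).
Relative gaps: (20000−11800)/20000 = 0.4100 (×21).
Squared: 0.1681 (×21).
Sum = 3.530100; P₂ = 3.530100 / 50 = 0.071.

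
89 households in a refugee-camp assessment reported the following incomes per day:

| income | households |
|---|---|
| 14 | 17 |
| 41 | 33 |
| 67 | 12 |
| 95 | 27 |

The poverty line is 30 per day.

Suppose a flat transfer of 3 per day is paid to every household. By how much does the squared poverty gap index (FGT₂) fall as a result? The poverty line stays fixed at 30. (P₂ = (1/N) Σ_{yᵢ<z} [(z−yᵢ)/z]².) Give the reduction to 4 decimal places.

Before: below the line — 17×14; squared poverty gap index (FGT₂) = 0.054332.
After the 3 transfer: below the line — 17×17; squared poverty gap index (FGT₂) = 0.035868.
Reduction = 0.054332 − 0.035868 = 0.0185.

0.0185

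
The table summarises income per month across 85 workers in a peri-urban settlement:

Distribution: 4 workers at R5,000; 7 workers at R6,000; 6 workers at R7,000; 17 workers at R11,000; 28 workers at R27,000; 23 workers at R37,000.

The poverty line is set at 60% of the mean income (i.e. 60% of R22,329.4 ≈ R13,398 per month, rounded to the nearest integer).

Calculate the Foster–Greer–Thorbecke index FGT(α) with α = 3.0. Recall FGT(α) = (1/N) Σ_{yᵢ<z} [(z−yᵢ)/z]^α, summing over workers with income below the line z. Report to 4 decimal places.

0.0343

Poor units: 4×R5,000, 7×R6,000, 6×R7,000, 17×R11,000 (q = 34 of N = 85).
Gap ratios (z−y)/z: (13398−5000)/13398 = 0.6268 (×4); (13398−6000)/13398 = 0.5522 (×7); (13398−7000)/13398 = 0.4775 (×6); (13398−11000)/13398 = 0.1790 (×17).
Raised to α = 3.0: 0.24627 (×4); 0.16835 (×7); 0.10890 (×6); 0.00573 (×17).
Sum = 2.914397; FGT(3.0) = 2.914397 / 85 = 0.0343.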